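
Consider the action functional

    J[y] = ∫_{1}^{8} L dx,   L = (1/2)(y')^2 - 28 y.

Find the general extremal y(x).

The Lagrangian is L = (1/2)(y')^2 - 28 y.
∂L/∂y = -28.
∂L/∂y' = y'.
The Euler-Lagrange equation d/dx(∂L/∂y') − ∂L/∂y = 0 becomes:
    y'' + 28 = 0
General solution: y(x) = -14 x^2 + A x + B, where A and B are arbitrary constants fixed by the endpoint conditions.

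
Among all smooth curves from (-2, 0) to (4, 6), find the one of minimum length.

Arc-length functional: J[y] = ∫ sqrt(1 + (y')^2) dx.
Lagrangian L = sqrt(1 + (y')^2) has no explicit y dependence, so ∂L/∂y = 0 and the Euler-Lagrange equation gives
    d/dx( y' / sqrt(1 + (y')^2) ) = 0  ⇒  y' / sqrt(1 + (y')^2) = const.
Hence y' is constant, so y(x) is affine.
Fitting the endpoints (-2, 0) and (4, 6):
    slope m = (6 − 0) / (4 − (-2)) = 1,
    intercept c = 0 − m·(-2) = 2.
Extremal: y(x) = x + 2.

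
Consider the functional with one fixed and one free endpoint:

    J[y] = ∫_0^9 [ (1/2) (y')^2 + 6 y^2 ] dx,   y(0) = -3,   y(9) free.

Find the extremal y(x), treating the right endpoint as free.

The Lagrangian L = (1/2) (y')^2 + 6 y^2 gives
    ∂L/∂y = 12 y,   ∂L/∂y' = y'.
Euler-Lagrange: y'' − 12 y = 0.
With k = sqrt(12), the general solution is
    y(x) = A cosh(sqrt(12) x) + B sinh(sqrt(12) x).
Fixed left endpoint y(0) = -3 ⇒ A = -3.
The right endpoint x = 9 is free, so the natural (transversality) condition is ∂L/∂y' |_{x=9} = 0, i.e. y'(9) = 0.
Compute y'(x) = A k sinh(k x) + B k cosh(k x), so
    y'(9) = A k sinh(k·9) + B k cosh(k·9) = 0
    ⇒ B = −A tanh(k·9) = 3 tanh(sqrt(12)·9).
Therefore the extremal is
    y(x) = −3 cosh(sqrt(12) x) + 3 tanh(sqrt(12)·9) sinh(sqrt(12) x).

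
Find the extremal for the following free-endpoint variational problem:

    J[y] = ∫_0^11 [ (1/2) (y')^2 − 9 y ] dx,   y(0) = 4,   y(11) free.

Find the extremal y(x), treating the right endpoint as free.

The Lagrangian L = (1/2) (y')^2 − 9 y gives
    ∂L/∂y = −9,   ∂L/∂y' = y'.
Euler-Lagrange: d/dx(y') − (−9) = 0, i.e. y'' + 9 = 0, so
    y(x) = −(9/2) x^2 + C1 x + C2.
Fixed left endpoint y(0) = 4 ⇒ C2 = 4.
The right endpoint x = 11 is free, so the natural (transversality) condition is ∂L/∂y' |_{x=11} = 0, i.e. y'(11) = 0.
Compute y'(x) = −9 x + C1, so y'(11) = −99 + C1 = 0 ⇒ C1 = 99.
Therefore the extremal is
    y(x) = −(9/2) x^2 + 99 x + 4.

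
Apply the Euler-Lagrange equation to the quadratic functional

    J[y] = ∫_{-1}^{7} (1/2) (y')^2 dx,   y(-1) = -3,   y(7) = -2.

The Lagrangian is L = (1/2) (y')^2.
Compute ∂L/∂y = 0, ∂L/∂y' = y'.
The Euler-Lagrange equation d/dx(∂L/∂y') − ∂L/∂y = 0 reduces to
    y'' = 0.
Its general solution is
    y(x) = A x + B,
with A, B fixed by the endpoint conditions.
Applying the endpoint conditions y(-1) = -3 and y(7) = -2: solve A·-1 + B = -3 and A·7 + B = -2. Subtracting gives A(7 − -1) = -2 − -3, so A = 1/8, and B = -3 − A·-1 = -23/8. Therefore
    y(x) = (1/8) x - 23/8.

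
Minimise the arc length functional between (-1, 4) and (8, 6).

Arc-length functional: J[y] = ∫ sqrt(1 + (y')^2) dx.
Lagrangian L = sqrt(1 + (y')^2) has no explicit y dependence, so ∂L/∂y = 0 and the Euler-Lagrange equation gives
    d/dx( y' / sqrt(1 + (y')^2) ) = 0  ⇒  y' / sqrt(1 + (y')^2) = const.
Hence y' is constant, so y(x) is affine.
Fitting the endpoints (-1, 4) and (8, 6):
    slope m = (6 − 4) / (8 − (-1)) = 2/9,
    intercept c = 4 − m·(-1) = 38/9.
Extremal: y(x) = (2/9) x + 38/9.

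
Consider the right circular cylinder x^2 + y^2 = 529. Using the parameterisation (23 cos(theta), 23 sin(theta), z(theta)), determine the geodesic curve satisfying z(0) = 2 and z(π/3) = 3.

Parameterise the cylinder of radius R = 23 as
    r(θ) = (23 cos θ, 23 sin θ, z(θ)).
The arc-length element is
    ds = sqrt(529 + (dz/dθ)^2) dθ,
so the Lagrangian is L = sqrt(529 + z'^2).
L depends on z' only, not on z or θ, so ∂L/∂z = 0 and
    ∂L/∂z' = z' / sqrt(529 + z'^2).
The Euler-Lagrange equation gives
    d/dθ( z' / sqrt(529 + z'^2) ) = 0,
so z' is constant. Integrating once:
    z(θ) = a θ + b,
a helix on the cylinder (a straight line when the cylinder is unrolled). The constants a, b are determined by the endpoint conditions.
With endpoint conditions z(0) = 2 and z(π/3) = 3: from z(0) = b we get b = 2, and a·π/3 + 2 = 3 gives a = 3/π, so
    z(θ) = (3/π) θ + 2.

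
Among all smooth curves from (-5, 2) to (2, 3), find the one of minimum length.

Arc-length functional: J[y] = ∫ sqrt(1 + (y')^2) dx.
Lagrangian L = sqrt(1 + (y')^2) has no explicit y dependence, so ∂L/∂y = 0 and the Euler-Lagrange equation gives
    d/dx( y' / sqrt(1 + (y')^2) ) = 0  ⇒  y' / sqrt(1 + (y')^2) = const.
Hence y' is constant, so y(x) is affine.
Fitting the endpoints (-5, 2) and (2, 3):
    slope m = (3 − 2) / (2 − (-5)) = 1/7,
    intercept c = 2 − m·(-5) = 19/7.
Extremal: y(x) = (1/7) x + 19/7.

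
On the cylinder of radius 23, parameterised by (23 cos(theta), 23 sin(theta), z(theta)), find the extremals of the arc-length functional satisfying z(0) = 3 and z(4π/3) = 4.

Parameterise the cylinder of radius R = 23 as
    r(θ) = (23 cos θ, 23 sin θ, z(θ)).
The arc-length element is
    ds = sqrt(529 + (dz/dθ)^2) dθ,
so the Lagrangian is L = sqrt(529 + z'^2).
L depends on z' only, not on z or θ, so ∂L/∂z = 0 and
    ∂L/∂z' = z' / sqrt(529 + z'^2).
The Euler-Lagrange equation gives
    d/dθ( z' / sqrt(529 + z'^2) ) = 0,
so z' is constant. Integrating once:
    z(θ) = a θ + b,
a helix on the cylinder (a straight line when the cylinder is unrolled). The constants a, b are determined by the endpoint conditions.
With endpoint conditions z(0) = 3 and z(4π/3) = 4: from z(0) = b we get b = 3, and a·4π/3 + 3 = 4 gives a = 3/(4π), so
    z(θ) = (3/(4π)) θ + 3.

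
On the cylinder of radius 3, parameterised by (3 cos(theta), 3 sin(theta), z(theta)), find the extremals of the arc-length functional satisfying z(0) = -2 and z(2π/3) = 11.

Parameterise the cylinder of radius R = 3 as
    r(θ) = (3 cos θ, 3 sin θ, z(θ)).
The arc-length element is
    ds = sqrt(9 + (dz/dθ)^2) dθ,
so the Lagrangian is L = sqrt(9 + z'^2).
L depends on z' only, not on z or θ, so ∂L/∂z = 0 and
    ∂L/∂z' = z' / sqrt(9 + z'^2).
The Euler-Lagrange equation gives
    d/dθ( z' / sqrt(9 + z'^2) ) = 0,
so z' is constant. Integrating once:
    z(θ) = a θ + b,
a helix on the cylinder (a straight line when the cylinder is unrolled). The constants a, b are determined by the endpoint conditions.
With endpoint conditions z(0) = -2 and z(2π/3) = 11: from z(0) = b we get b = -2, and a·2π/3 + -2 = 11 gives a = 39/(2π), so
    z(θ) = (39/(2π)) θ − 2.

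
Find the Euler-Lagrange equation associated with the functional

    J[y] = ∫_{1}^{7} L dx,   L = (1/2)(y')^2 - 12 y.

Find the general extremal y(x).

The Lagrangian is L = (1/2)(y')^2 - 12 y.
∂L/∂y = -12.
∂L/∂y' = y'.
The Euler-Lagrange equation d/dx(∂L/∂y') − ∂L/∂y = 0 becomes:
    y'' + 12 = 0
General solution: y(x) = -6 x^2 + A x + B, where A and B are arbitrary constants fixed by the endpoint conditions.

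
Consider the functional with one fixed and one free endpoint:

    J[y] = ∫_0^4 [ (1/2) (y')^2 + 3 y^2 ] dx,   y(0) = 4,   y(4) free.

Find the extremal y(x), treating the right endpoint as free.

The Lagrangian L = (1/2) (y')^2 + 3 y^2 gives
    ∂L/∂y = 6 y,   ∂L/∂y' = y'.
Euler-Lagrange: y'' − 6 y = 0.
With k = sqrt(6), the general solution is
    y(x) = A cosh(sqrt(6) x) + B sinh(sqrt(6) x).
Fixed left endpoint y(0) = 4 ⇒ A = 4.
The right endpoint x = 4 is free, so the natural (transversality) condition is ∂L/∂y' |_{x=4} = 0, i.e. y'(4) = 0.
Compute y'(x) = A k sinh(k x) + B k cosh(k x), so
    y'(4) = A k sinh(k·4) + B k cosh(k·4) = 0
    ⇒ B = −A tanh(k·4) = − 4 tanh(sqrt(6)·4).
Therefore the extremal is
    y(x) = 4 cosh(sqrt(6) x) − 4 tanh(sqrt(6)·4) sinh(sqrt(6) x).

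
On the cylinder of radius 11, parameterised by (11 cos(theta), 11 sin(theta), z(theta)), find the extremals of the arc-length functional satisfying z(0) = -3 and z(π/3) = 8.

Parameterise the cylinder of radius R = 11 as
    r(θ) = (11 cos θ, 11 sin θ, z(θ)).
The arc-length element is
    ds = sqrt(121 + (dz/dθ)^2) dθ,
so the Lagrangian is L = sqrt(121 + z'^2).
L depends on z' only, not on z or θ, so ∂L/∂z = 0 and
    ∂L/∂z' = z' / sqrt(121 + z'^2).
The Euler-Lagrange equation gives
    d/dθ( z' / sqrt(121 + z'^2) ) = 0,
so z' is constant. Integrating once:
    z(θ) = a θ + b,
a helix on the cylinder (a straight line when the cylinder is unrolled). The constants a, b are determined by the endpoint conditions.
With endpoint conditions z(0) = -3 and z(π/3) = 8: from z(0) = b we get b = -3, and a·π/3 + -3 = 8 gives a = 33/π, so
    z(θ) = (33/π) θ − 3.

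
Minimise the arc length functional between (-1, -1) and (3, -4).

Arc-length functional: J[y] = ∫ sqrt(1 + (y')^2) dx.
Lagrangian L = sqrt(1 + (y')^2) has no explicit y dependence, so ∂L/∂y = 0 and the Euler-Lagrange equation gives
    d/dx( y' / sqrt(1 + (y')^2) ) = 0  ⇒  y' / sqrt(1 + (y')^2) = const.
Hence y' is constant, so y(x) is affine.
Fitting the endpoints (-1, -1) and (3, -4):
    slope m = ((-4) − (-1)) / (3 − (-1)) = -3/4,
    intercept c = (-1) − m·(-1) = -7/4.
Extremal: y(x) = (-3/4) x - 7/4.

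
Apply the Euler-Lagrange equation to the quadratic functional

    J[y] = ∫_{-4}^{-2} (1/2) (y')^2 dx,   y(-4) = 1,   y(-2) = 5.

The Lagrangian is L = (1/2) (y')^2.
Compute ∂L/∂y = 0, ∂L/∂y' = y'.
The Euler-Lagrange equation d/dx(∂L/∂y') − ∂L/∂y = 0 reduces to
    y'' = 0.
Its general solution is
    y(x) = A x + B,
with A, B fixed by the endpoint conditions.
Applying the endpoint conditions y(-4) = 1 and y(-2) = 5: solve A·-4 + B = 1 and A·-2 + B = 5. Subtracting gives A(-2 − -4) = 5 − 1, so A = 2, and B = 1 − A·-4 = 9. Therefore
    y(x) = 2 x + 9.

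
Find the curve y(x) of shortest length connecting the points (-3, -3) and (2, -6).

Arc-length functional: J[y] = ∫ sqrt(1 + (y')^2) dx.
Lagrangian L = sqrt(1 + (y')^2) has no explicit y dependence, so ∂L/∂y = 0 and the Euler-Lagrange equation gives
    d/dx( y' / sqrt(1 + (y')^2) ) = 0  ⇒  y' / sqrt(1 + (y')^2) = const.
Hence y' is constant, so y(x) is affine.
Fitting the endpoints (-3, -3) and (2, -6):
    slope m = ((-6) − (-3)) / (2 − (-3)) = -3/5,
    intercept c = (-3) − m·(-3) = -24/5.
Extremal: y(x) = (-3/5) x - 24/5.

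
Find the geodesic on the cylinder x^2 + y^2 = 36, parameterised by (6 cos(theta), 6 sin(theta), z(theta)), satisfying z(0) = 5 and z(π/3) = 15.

Parameterise the cylinder of radius R = 6 as
    r(θ) = (6 cos θ, 6 sin θ, z(θ)).
The arc-length element is
    ds = sqrt(36 + (dz/dθ)^2) dθ,
so the Lagrangian is L = sqrt(36 + z'^2).
L depends on z' only, not on z or θ, so ∂L/∂z = 0 and
    ∂L/∂z' = z' / sqrt(36 + z'^2).
The Euler-Lagrange equation gives
    d/dθ( z' / sqrt(36 + z'^2) ) = 0,
so z' is constant. Integrating once:
    z(θ) = a θ + b,
a helix on the cylinder (a straight line when the cylinder is unrolled). The constants a, b are determined by the endpoint conditions.
With endpoint conditions z(0) = 5 and z(π/3) = 15: from z(0) = b we get b = 5, and a·π/3 + 5 = 15 gives a = 30/π, so
    z(θ) = (30/π) θ + 5.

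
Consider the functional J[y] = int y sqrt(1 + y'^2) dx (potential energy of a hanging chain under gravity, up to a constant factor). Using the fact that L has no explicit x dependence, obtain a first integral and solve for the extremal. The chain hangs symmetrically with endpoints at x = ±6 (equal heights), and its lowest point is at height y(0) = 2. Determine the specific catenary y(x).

The Lagrangian L(y, y') = y sqrt(1 + y'^2) has no explicit x dependence, so the Beltrami identity applies:
    L − y' ∂L/∂y' = C.
Compute ∂L/∂y' = y · y' / sqrt(1 + y'^2). Then
    L − y' ∂L/∂y'
    = y sqrt(1 + y'^2) − y · y'^2 / sqrt(1 + y'^2)
    = y (1 + y'^2 − y'^2) / sqrt(1 + y'^2)
    = y / sqrt(1 + y'^2) = C.
Squaring gives y^2 = C^2 (1 + y'^2), i.e.
    y'^2 = y^2 / C^2 − 1.
Separating variables,
    dy / sqrt(y^2 − C^2) = dx / C,
and integrating gives arccosh(y / C) = (x − a)/C, so
    y(x) = C cosh((x − a)/C),
the catenary. The constants C and a are fixed by the two endpoint conditions (and, for the hanging-chain problem, the length constraint selects C).
Now fit the given data. The endpoints x = ±6 are symmetric at equal height, so the catenary is even about its minimum: a = 0 and y(x) = C cosh(x/C). The lowest point is y(0) = C cosh(0) = C, and we are told y(0) = 2, so C = 2. Therefore
    y(x) = 2 cosh(x/2),
and at the endpoints
    y(±6) = 2 cosh(6/2).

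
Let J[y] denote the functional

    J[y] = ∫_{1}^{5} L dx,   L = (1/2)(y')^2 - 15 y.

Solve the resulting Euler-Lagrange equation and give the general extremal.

The Lagrangian is L = (1/2)(y')^2 - 15 y.
∂L/∂y = -15.
∂L/∂y' = y'.
The Euler-Lagrange equation d/dx(∂L/∂y') − ∂L/∂y = 0 becomes:
    y'' + 15 = 0
General solution: y(x) = -(15/2) x^2 + A x + B, where A and B are arbitrary constants fixed by the endpoint conditions.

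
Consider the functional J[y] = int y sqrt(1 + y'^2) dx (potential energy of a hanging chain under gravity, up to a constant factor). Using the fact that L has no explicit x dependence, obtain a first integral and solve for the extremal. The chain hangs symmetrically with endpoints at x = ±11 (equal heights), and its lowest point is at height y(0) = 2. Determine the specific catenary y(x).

The Lagrangian L(y, y') = y sqrt(1 + y'^2) has no explicit x dependence, so the Beltrami identity applies:
    L − y' ∂L/∂y' = C.
Compute ∂L/∂y' = y · y' / sqrt(1 + y'^2). Then
    L − y' ∂L/∂y'
    = y sqrt(1 + y'^2) − y · y'^2 / sqrt(1 + y'^2)
    = y (1 + y'^2 − y'^2) / sqrt(1 + y'^2)
    = y / sqrt(1 + y'^2) = C.
Squaring gives y^2 = C^2 (1 + y'^2), i.e.
    y'^2 = y^2 / C^2 − 1.
Separating variables,
    dy / sqrt(y^2 − C^2) = dx / C,
and integrating gives arccosh(y / C) = (x − a)/C, so
    y(x) = C cosh((x − a)/C),
the catenary. The constants C and a are fixed by the two endpoint conditions (and, for the hanging-chain problem, the length constraint selects C).
Now fit the given data. The endpoints x = ±11 are symmetric at equal height, so the catenary is even about its minimum: a = 0 and y(x) = C cosh(x/C). The lowest point is y(0) = C cosh(0) = C, and we are told y(0) = 2, so C = 2. Therefore
    y(x) = 2 cosh(x/2),
and at the endpoints
    y(±11) = 2 cosh(11/2).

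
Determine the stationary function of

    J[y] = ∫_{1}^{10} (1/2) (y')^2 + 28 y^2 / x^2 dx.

The Lagrangian is L = (1/2) (y')^2 + 28 y^2 / x^2.
Compute ∂L/∂y = 56y/x^2, ∂L/∂y' = y'.
The Euler-Lagrange equation d/dx(∂L/∂y') − ∂L/∂y = 0 reduces to
    y'' − 56/x^2 · y = 0  (x > 0).
Its general solution is
    y(x) = A x^8 + B x^(-7),
with A, B fixed by the endpoint conditions.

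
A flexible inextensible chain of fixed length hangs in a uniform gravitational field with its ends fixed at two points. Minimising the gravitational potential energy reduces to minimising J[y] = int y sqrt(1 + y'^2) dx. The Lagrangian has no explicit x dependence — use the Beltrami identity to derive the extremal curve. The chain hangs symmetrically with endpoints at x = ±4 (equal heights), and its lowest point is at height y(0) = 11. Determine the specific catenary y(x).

The Lagrangian L(y, y') = y sqrt(1 + y'^2) has no explicit x dependence, so the Beltrami identity applies:
    L − y' ∂L/∂y' = C.
Compute ∂L/∂y' = y · y' / sqrt(1 + y'^2). Then
    L − y' ∂L/∂y'
    = y sqrt(1 + y'^2) − y · y'^2 / sqrt(1 + y'^2)
    = y (1 + y'^2 − y'^2) / sqrt(1 + y'^2)
    = y / sqrt(1 + y'^2) = C.
Squaring gives y^2 = C^2 (1 + y'^2), i.e.
    y'^2 = y^2 / C^2 − 1.
Separating variables,
    dy / sqrt(y^2 − C^2) = dx / C,
and integrating gives arccosh(y / C) = (x − a)/C, so
    y(x) = C cosh((x − a)/C),
the catenary. The constants C and a are fixed by the two endpoint conditions (and, for the hanging-chain problem, the length constraint selects C).
Now fit the given data. The endpoints x = ±4 are symmetric at equal height, so the catenary is even about its minimum: a = 0 and y(x) = C cosh(x/C). The lowest point is y(0) = C cosh(0) = C, and we are told y(0) = 11, so C = 11. Therefore
    y(x) = 11 cosh(x/11),
and at the endpoints
    y(±4) = 11 cosh(4/11).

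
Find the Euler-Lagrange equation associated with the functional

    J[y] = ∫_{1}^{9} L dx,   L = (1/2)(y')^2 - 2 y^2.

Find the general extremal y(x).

The Lagrangian is L = (1/2)(y')^2 - 2 y^2.
∂L/∂y = -4y.
∂L/∂y' = y'.
The Euler-Lagrange equation d/dx(∂L/∂y') − ∂L/∂y = 0 becomes:
    y'' + 4 y = 0
General solution: y(x) = A sin(2x) + B cos(2x), where A and B are arbitrary constants fixed by the endpoint conditions.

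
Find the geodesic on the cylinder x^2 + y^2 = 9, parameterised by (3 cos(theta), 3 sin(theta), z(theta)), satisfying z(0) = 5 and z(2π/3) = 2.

Parameterise the cylinder of radius R = 3 as
    r(θ) = (3 cos θ, 3 sin θ, z(θ)).
The arc-length element is
    ds = sqrt(9 + (dz/dθ)^2) dθ,
so the Lagrangian is L = sqrt(9 + z'^2).
L depends on z' only, not on z or θ, so ∂L/∂z = 0 and
    ∂L/∂z' = z' / sqrt(9 + z'^2).
The Euler-Lagrange equation gives
    d/dθ( z' / sqrt(9 + z'^2) ) = 0,
so z' is constant. Integrating once:
    z(θ) = a θ + b,
a helix on the cylinder (a straight line when the cylinder is unrolled). The constants a, b are determined by the endpoint conditions.
With endpoint conditions z(0) = 5 and z(2π/3) = 2: from z(0) = b we get b = 5, and a·2π/3 + 5 = 2 gives a = -9/(2π), so
    z(θ) = (-9/(2π)) θ + 5.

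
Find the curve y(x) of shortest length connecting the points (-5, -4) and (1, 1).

Arc-length functional: J[y] = ∫ sqrt(1 + (y')^2) dx.
Lagrangian L = sqrt(1 + (y')^2) has no explicit y dependence, so ∂L/∂y = 0 and the Euler-Lagrange equation gives
    d/dx( y' / sqrt(1 + (y')^2) ) = 0  ⇒  y' / sqrt(1 + (y')^2) = const.
Hence y' is constant, so y(x) is affine.
Fitting the endpoints (-5, -4) and (1, 1):
    slope m = (1 − (-4)) / (1 − (-5)) = 5/6,
    intercept c = (-4) − m·(-5) = 1/6.
Extremal: y(x) = (5/6) x + 1/6.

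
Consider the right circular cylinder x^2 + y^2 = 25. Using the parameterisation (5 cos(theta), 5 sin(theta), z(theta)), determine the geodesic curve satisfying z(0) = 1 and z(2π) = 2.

Parameterise the cylinder of radius R = 5 as
    r(θ) = (5 cos θ, 5 sin θ, z(θ)).
The arc-length element is
    ds = sqrt(25 + (dz/dθ)^2) dθ,
so the Lagrangian is L = sqrt(25 + z'^2).
L depends on z' only, not on z or θ, so ∂L/∂z = 0 and
    ∂L/∂z' = z' / sqrt(25 + z'^2).
The Euler-Lagrange equation gives
    d/dθ( z' / sqrt(25 + z'^2) ) = 0,
so z' is constant. Integrating once:
    z(θ) = a θ + b,
a helix on the cylinder (a straight line when the cylinder is unrolled). The constants a, b are determined by the endpoint conditions.
With endpoint conditions z(0) = 1 and z(2π) = 2: from z(0) = b we get b = 1, and a·2π + 1 = 2 gives a = 1/(2π), so
    z(θ) = (1/(2π)) θ + 1.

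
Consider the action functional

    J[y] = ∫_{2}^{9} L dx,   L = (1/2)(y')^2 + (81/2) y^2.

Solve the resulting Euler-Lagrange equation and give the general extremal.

The Lagrangian is L = (1/2)(y')^2 + (81/2) y^2.
∂L/∂y = 81y.
∂L/∂y' = y'.
The Euler-Lagrange equation d/dx(∂L/∂y') − ∂L/∂y = 0 becomes:
    y'' - 81 y = 0
General solution: y(x) = A e^(9x) + B e^(-9x), where A and B are arbitrary constants fixed by the endpoint conditions.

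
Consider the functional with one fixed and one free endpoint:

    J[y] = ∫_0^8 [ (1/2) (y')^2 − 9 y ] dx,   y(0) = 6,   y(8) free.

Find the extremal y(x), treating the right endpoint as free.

The Lagrangian L = (1/2) (y')^2 − 9 y gives
    ∂L/∂y = −9,   ∂L/∂y' = y'.
Euler-Lagrange: d/dx(y') − (−9) = 0, i.e. y'' + 9 = 0, so
    y(x) = −(9/2) x^2 + C1 x + C2.
Fixed left endpoint y(0) = 6 ⇒ C2 = 6.
The right endpoint x = 8 is free, so the natural (transversality) condition is ∂L/∂y' |_{x=8} = 0, i.e. y'(8) = 0.
Compute y'(x) = −9 x + C1, so y'(8) = −72 + C1 = 0 ⇒ C1 = 72.
Therefore the extremal is
    y(x) = −(9/2) x^2 + 72 x + 6.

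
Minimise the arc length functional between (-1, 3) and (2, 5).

Arc-length functional: J[y] = ∫ sqrt(1 + (y')^2) dx.
Lagrangian L = sqrt(1 + (y')^2) has no explicit y dependence, so ∂L/∂y = 0 and the Euler-Lagrange equation gives
    d/dx( y' / sqrt(1 + (y')^2) ) = 0  ⇒  y' / sqrt(1 + (y')^2) = const.
Hence y' is constant, so y(x) is affine.
Fitting the endpoints (-1, 3) and (2, 5):
    slope m = (5 − 3) / (2 − (-1)) = 2/3,
    intercept c = 3 − m·(-1) = 11/3.
Extremal: y(x) = (2/3) x + 11/3.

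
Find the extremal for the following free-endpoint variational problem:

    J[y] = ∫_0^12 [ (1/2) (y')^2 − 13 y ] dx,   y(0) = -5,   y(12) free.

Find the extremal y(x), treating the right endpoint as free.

The Lagrangian L = (1/2) (y')^2 − 13 y gives
    ∂L/∂y = −13,   ∂L/∂y' = y'.
Euler-Lagrange: d/dx(y') − (−13) = 0, i.e. y'' + 13 = 0, so
    y(x) = −(13/2) x^2 + C1 x + C2.
Fixed left endpoint y(0) = -5 ⇒ C2 = -5.
The right endpoint x = 12 is free, so the natural (transversality) condition is ∂L/∂y' |_{x=12} = 0, i.e. y'(12) = 0.
Compute y'(x) = −13 x + C1, so y'(12) = −156 + C1 = 0 ⇒ C1 = 156.
Therefore the extremal is
    y(x) = −(13/2) x^2 + 156 x − 5.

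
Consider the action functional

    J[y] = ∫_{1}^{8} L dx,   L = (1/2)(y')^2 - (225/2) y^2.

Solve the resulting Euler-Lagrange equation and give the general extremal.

The Lagrangian is L = (1/2)(y')^2 - (225/2) y^2.
∂L/∂y = -225y.
∂L/∂y' = y'.
The Euler-Lagrange equation d/dx(∂L/∂y') − ∂L/∂y = 0 becomes:
    y'' + 225 y = 0
General solution: y(x) = A sin(15x) + B cos(15x), where A and B are arbitrary constants fixed by the endpoint conditions.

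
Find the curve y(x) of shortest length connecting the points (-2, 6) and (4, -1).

Arc-length functional: J[y] = ∫ sqrt(1 + (y')^2) dx.
Lagrangian L = sqrt(1 + (y')^2) has no explicit y dependence, so ∂L/∂y = 0 and the Euler-Lagrange equation gives
    d/dx( y' / sqrt(1 + (y')^2) ) = 0  ⇒  y' / sqrt(1 + (y')^2) = const.
Hence y' is constant, so y(x) is affine.
Fitting the endpoints (-2, 6) and (4, -1):
    slope m = ((-1) − 6) / (4 − (-2)) = -7/6,
    intercept c = 6 − m·(-2) = 11/3.
Extremal: y(x) = (-7/6) x + 11/3.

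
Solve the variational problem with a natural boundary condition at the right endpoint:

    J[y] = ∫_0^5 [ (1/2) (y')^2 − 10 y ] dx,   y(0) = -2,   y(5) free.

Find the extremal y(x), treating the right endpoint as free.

The Lagrangian L = (1/2) (y')^2 − 10 y gives
    ∂L/∂y = −10,   ∂L/∂y' = y'.
Euler-Lagrange: d/dx(y') − (−10) = 0, i.e. y'' + 10 = 0, so
    y(x) = −(10/2) x^2 + C1 x + C2.
Fixed left endpoint y(0) = -2 ⇒ C2 = -2.
The right endpoint x = 5 is free, so the natural (transversality) condition is ∂L/∂y' |_{x=5} = 0, i.e. y'(5) = 0.
Compute y'(x) = −10 x + C1, so y'(5) = −50 + C1 = 0 ⇒ C1 = 50.
Therefore the extremal is
    y(x) = −5 x^2 + 50 x − 2.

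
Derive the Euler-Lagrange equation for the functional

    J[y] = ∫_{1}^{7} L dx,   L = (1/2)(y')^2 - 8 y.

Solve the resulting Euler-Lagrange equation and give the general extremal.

The Lagrangian is L = (1/2)(y')^2 - 8 y.
∂L/∂y = -8.
∂L/∂y' = y'.
The Euler-Lagrange equation d/dx(∂L/∂y') − ∂L/∂y = 0 becomes:
    y'' + 8 = 0
General solution: y(x) = -4 x^2 + A x + B, where A and B are arbitrary constants fixed by the endpoint conditions.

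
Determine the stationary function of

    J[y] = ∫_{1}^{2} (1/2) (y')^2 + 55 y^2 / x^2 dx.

The Lagrangian is L = (1/2) (y')^2 + 55 y^2 / x^2.
Compute ∂L/∂y = 110y/x^2, ∂L/∂y' = y'.
The Euler-Lagrange equation d/dx(∂L/∂y') − ∂L/∂y = 0 reduces to
    y'' − 110/x^2 · y = 0  (x > 0).
Its general solution is
    y(x) = A x^11 + B x^(-10),
with A, B fixed by the endpoint conditions.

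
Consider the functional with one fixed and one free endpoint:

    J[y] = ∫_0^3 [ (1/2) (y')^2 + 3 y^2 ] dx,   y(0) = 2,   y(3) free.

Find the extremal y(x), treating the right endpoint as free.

The Lagrangian L = (1/2) (y')^2 + 3 y^2 gives
    ∂L/∂y = 6 y,   ∂L/∂y' = y'.
Euler-Lagrange: y'' − 6 y = 0.
With k = sqrt(6), the general solution is
    y(x) = A cosh(sqrt(6) x) + B sinh(sqrt(6) x).
Fixed left endpoint y(0) = 2 ⇒ A = 2.
The right endpoint x = 3 is free, so the natural (transversality) condition is ∂L/∂y' |_{x=3} = 0, i.e. y'(3) = 0.
Compute y'(x) = A k sinh(k x) + B k cosh(k x), so
    y'(3) = A k sinh(k·3) + B k cosh(k·3) = 0
    ⇒ B = −A tanh(k·3) = − 2 tanh(sqrt(6)·3).
Therefore the extremal is
    y(x) = 2 cosh(sqrt(6) x) − 2 tanh(sqrt(6)·3) sinh(sqrt(6) x).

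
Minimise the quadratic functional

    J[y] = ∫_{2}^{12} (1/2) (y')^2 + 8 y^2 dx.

The Lagrangian is L = (1/2) (y')^2 + 8 y^2.
Compute ∂L/∂y = 16y, ∂L/∂y' = y'.
The Euler-Lagrange equation d/dx(∂L/∂y') − ∂L/∂y = 0 reduces to
    y'' − 16 y = 0.
Its general solution is
    y(x) = A e^(4x) + B e^(−4x),
with A, B fixed by the endpoint conditions.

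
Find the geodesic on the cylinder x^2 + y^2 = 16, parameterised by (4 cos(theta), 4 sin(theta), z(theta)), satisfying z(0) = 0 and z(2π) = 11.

Parameterise the cylinder of radius R = 4 as
    r(θ) = (4 cos θ, 4 sin θ, z(θ)).
The arc-length element is
    ds = sqrt(16 + (dz/dθ)^2) dθ,
so the Lagrangian is L = sqrt(16 + z'^2).
L depends on z' only, not on z or θ, so ∂L/∂z = 0 and
    ∂L/∂z' = z' / sqrt(16 + z'^2).
The Euler-Lagrange equation gives
    d/dθ( z' / sqrt(16 + z'^2) ) = 0,
so z' is constant. Integrating once:
    z(θ) = a θ + b,
a helix on the cylinder (a straight line when the cylinder is unrolled). The constants a, b are determined by the endpoint conditions.
With endpoint conditions z(0) = 0 and z(2π) = 11: from z(0) = b we get b = 0, and a·2π + 0 = 11 gives a = 11/(2π), so
    z(θ) = (11/(2π)) θ.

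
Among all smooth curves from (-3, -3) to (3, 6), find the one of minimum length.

Arc-length functional: J[y] = ∫ sqrt(1 + (y')^2) dx.
Lagrangian L = sqrt(1 + (y')^2) has no explicit y dependence, so ∂L/∂y = 0 and the Euler-Lagrange equation gives
    d/dx( y' / sqrt(1 + (y')^2) ) = 0  ⇒  y' / sqrt(1 + (y')^2) = const.
Hence y' is constant, so y(x) is affine.
Fitting the endpoints (-3, -3) and (3, 6):
    slope m = (6 − (-3)) / (3 − (-3)) = 3/2,
    intercept c = (-3) − m·(-3) = 3/2.
Extremal: y(x) = (3/2) x + 3/2.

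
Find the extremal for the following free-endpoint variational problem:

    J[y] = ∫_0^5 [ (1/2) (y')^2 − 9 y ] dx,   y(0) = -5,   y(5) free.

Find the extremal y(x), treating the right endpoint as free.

The Lagrangian L = (1/2) (y')^2 − 9 y gives
    ∂L/∂y = −9,   ∂L/∂y' = y'.
Euler-Lagrange: d/dx(y') − (−9) = 0, i.e. y'' + 9 = 0, so
    y(x) = −(9/2) x^2 + C1 x + C2.
Fixed left endpoint y(0) = -5 ⇒ C2 = -5.
The right endpoint x = 5 is free, so the natural (transversality) condition is ∂L/∂y' |_{x=5} = 0, i.e. y'(5) = 0.
Compute y'(x) = −9 x + C1, so y'(5) = −45 + C1 = 0 ⇒ C1 = 45.
Therefore the extremal is
    y(x) = −(9/2) x^2 + 45 x − 5.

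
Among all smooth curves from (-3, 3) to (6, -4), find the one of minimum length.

Arc-length functional: J[y] = ∫ sqrt(1 + (y')^2) dx.
Lagrangian L = sqrt(1 + (y')^2) has no explicit y dependence, so ∂L/∂y = 0 and the Euler-Lagrange equation gives
    d/dx( y' / sqrt(1 + (y')^2) ) = 0  ⇒  y' / sqrt(1 + (y')^2) = const.
Hence y' is constant, so y(x) is affine.
Fitting the endpoints (-3, 3) and (6, -4):
    slope m = ((-4) − 3) / (6 − (-3)) = -7/9,
    intercept c = 3 − m·(-3) = 2/3.
Extremal: y(x) = (-7/9) x + 2/3.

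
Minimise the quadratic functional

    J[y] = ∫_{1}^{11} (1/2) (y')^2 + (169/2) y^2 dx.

The Lagrangian is L = (1/2) (y')^2 + (169/2) y^2.
Compute ∂L/∂y = 169y, ∂L/∂y' = y'.
The Euler-Lagrange equation d/dx(∂L/∂y') − ∂L/∂y = 0 reduces to
    y'' − 169 y = 0.
Its general solution is
    y(x) = A e^(13x) + B e^(−13x),
with A, B fixed by the endpoint conditions.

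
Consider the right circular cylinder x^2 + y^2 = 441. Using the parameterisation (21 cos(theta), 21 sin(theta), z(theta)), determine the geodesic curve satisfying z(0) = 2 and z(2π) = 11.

Parameterise the cylinder of radius R = 21 as
    r(θ) = (21 cos θ, 21 sin θ, z(θ)).
The arc-length element is
    ds = sqrt(441 + (dz/dθ)^2) dθ,
so the Lagrangian is L = sqrt(441 + z'^2).
L depends on z' only, not on z or θ, so ∂L/∂z = 0 and
    ∂L/∂z' = z' / sqrt(441 + z'^2).
The Euler-Lagrange equation gives
    d/dθ( z' / sqrt(441 + z'^2) ) = 0,
so z' is constant. Integrating once:
    z(θ) = a θ + b,
a helix on the cylinder (a straight line when the cylinder is unrolled). The constants a, b are determined by the endpoint conditions.
With endpoint conditions z(0) = 2 and z(2π) = 11: from z(0) = b we get b = 2, and a·2π + 2 = 11 gives a = 9/(2π), so
    z(θ) = (9/(2π)) θ + 2.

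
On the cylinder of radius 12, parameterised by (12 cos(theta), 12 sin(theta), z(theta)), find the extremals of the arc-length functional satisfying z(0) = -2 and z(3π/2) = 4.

Parameterise the cylinder of radius R = 12 as
    r(θ) = (12 cos θ, 12 sin θ, z(θ)).
The arc-length element is
    ds = sqrt(144 + (dz/dθ)^2) dθ,
so the Lagrangian is L = sqrt(144 + z'^2).
L depends on z' only, not on z or θ, so ∂L/∂z = 0 and
    ∂L/∂z' = z' / sqrt(144 + z'^2).
The Euler-Lagrange equation gives
    d/dθ( z' / sqrt(144 + z'^2) ) = 0,
so z' is constant. Integrating once:
    z(θ) = a θ + b,
a helix on the cylinder (a straight line when the cylinder is unrolled). The constants a, b are determined by the endpoint conditions.
With endpoint conditions z(0) = -2 and z(3π/2) = 4: from z(0) = b we get b = -2, and a·3π/2 + -2 = 4 gives a = 4/π, so
    z(θ) = (4/π) θ − 2.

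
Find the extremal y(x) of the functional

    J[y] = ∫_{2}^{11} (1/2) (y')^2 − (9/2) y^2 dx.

The Lagrangian is L = (1/2) (y')^2 − (9/2) y^2.
Compute ∂L/∂y = -9y, ∂L/∂y' = y'.
The Euler-Lagrange equation d/dx(∂L/∂y') − ∂L/∂y = 0 reduces to
    y'' + 9 y = 0.
Its general solution is
    y(x) = A sin(3x) + B cos(3x),
with A, B fixed by the endpoint conditions.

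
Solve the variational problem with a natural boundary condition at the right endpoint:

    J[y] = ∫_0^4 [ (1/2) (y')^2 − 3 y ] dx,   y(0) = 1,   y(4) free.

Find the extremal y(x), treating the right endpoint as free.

The Lagrangian L = (1/2) (y')^2 − 3 y gives
    ∂L/∂y = −3,   ∂L/∂y' = y'.
Euler-Lagrange: d/dx(y') − (−3) = 0, i.e. y'' + 3 = 0, so
    y(x) = −(3/2) x^2 + C1 x + C2.
Fixed left endpoint y(0) = 1 ⇒ C2 = 1.
The right endpoint x = 4 is free, so the natural (transversality) condition is ∂L/∂y' |_{x=4} = 0, i.e. y'(4) = 0.
Compute y'(x) = −3 x + C1, so y'(4) = −12 + C1 = 0 ⇒ C1 = 12.
Therefore the extremal is
    y(x) = −(3/2) x^2 + 12 x + 1.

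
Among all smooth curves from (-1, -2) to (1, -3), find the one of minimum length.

Arc-length functional: J[y] = ∫ sqrt(1 + (y')^2) dx.
Lagrangian L = sqrt(1 + (y')^2) has no explicit y dependence, so ∂L/∂y = 0 and the Euler-Lagrange equation gives
    d/dx( y' / sqrt(1 + (y')^2) ) = 0  ⇒  y' / sqrt(1 + (y')^2) = const.
Hence y' is constant, so y(x) is affine.
Fitting the endpoints (-1, -2) and (1, -3):
    slope m = ((-3) − (-2)) / (1 − (-1)) = -1/2,
    intercept c = (-2) − m·(-1) = -5/2.
Extremal: y(x) = (-1/2) x - 5/2.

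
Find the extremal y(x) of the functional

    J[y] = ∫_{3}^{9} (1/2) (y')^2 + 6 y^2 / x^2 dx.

The Lagrangian is L = (1/2) (y')^2 + 6 y^2 / x^2.
Compute ∂L/∂y = 12y/x^2, ∂L/∂y' = y'.
The Euler-Lagrange equation d/dx(∂L/∂y') − ∂L/∂y = 0 reduces to
    y'' − 12/x^2 · y = 0  (x > 0).
Its general solution is
    y(x) = A x^4 + B x^(-3),
with A, B fixed by the endpoint conditions.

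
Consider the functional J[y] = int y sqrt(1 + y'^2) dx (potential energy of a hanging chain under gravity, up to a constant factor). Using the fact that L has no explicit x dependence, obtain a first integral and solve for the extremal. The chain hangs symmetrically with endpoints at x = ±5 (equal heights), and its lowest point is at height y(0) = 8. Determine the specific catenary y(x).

The Lagrangian L(y, y') = y sqrt(1 + y'^2) has no explicit x dependence, so the Beltrami identity applies:
    L − y' ∂L/∂y' = C.
Compute ∂L/∂y' = y · y' / sqrt(1 + y'^2). Then
    L − y' ∂L/∂y'
    = y sqrt(1 + y'^2) − y · y'^2 / sqrt(1 + y'^2)
    = y (1 + y'^2 − y'^2) / sqrt(1 + y'^2)
    = y / sqrt(1 + y'^2) = C.
Squaring gives y^2 = C^2 (1 + y'^2), i.e.
    y'^2 = y^2 / C^2 − 1.
Separating variables,
    dy / sqrt(y^2 − C^2) = dx / C,
and integrating gives arccosh(y / C) = (x − a)/C, so
    y(x) = C cosh((x − a)/C),
the catenary. The constants C and a are fixed by the two endpoint conditions (and, for the hanging-chain problem, the length constraint selects C).
Now fit the given data. The endpoints x = ±5 are symmetric at equal height, so the catenary is even about its minimum: a = 0 and y(x) = C cosh(x/C). The lowest point is y(0) = C cosh(0) = C, and we are told y(0) = 8, so C = 8. Therefore
    y(x) = 8 cosh(x/8),
and at the endpoints
    y(±5) = 8 cosh(5/8).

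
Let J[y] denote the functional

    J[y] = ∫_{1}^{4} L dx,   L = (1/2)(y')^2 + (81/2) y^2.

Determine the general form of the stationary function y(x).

The Lagrangian is L = (1/2)(y')^2 + (81/2) y^2.
∂L/∂y = 81y.
∂L/∂y' = y'.
The Euler-Lagrange equation d/dx(∂L/∂y') − ∂L/∂y = 0 becomes:
    y'' - 81 y = 0
General solution: y(x) = A e^(9x) + B e^(-9x), where A and B are arbitrary constants fixed by the endpoint conditions.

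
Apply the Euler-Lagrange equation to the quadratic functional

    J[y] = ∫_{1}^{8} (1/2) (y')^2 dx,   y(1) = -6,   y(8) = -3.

The Lagrangian is L = (1/2) (y')^2.
Compute ∂L/∂y = 0, ∂L/∂y' = y'.
The Euler-Lagrange equation d/dx(∂L/∂y') − ∂L/∂y = 0 reduces to
    y'' = 0.
Its general solution is
    y(x) = A x + B,
with A, B fixed by the endpoint conditions.
Applying the endpoint conditions y(1) = -6 and y(8) = -3: solve A·1 + B = -6 and A·8 + B = -3. Subtracting gives A(8 − 1) = -3 − -6, so A = 3/7, and B = -6 − A·1 = -45/7. Therefore
    y(x) = (3/7) x - 45/7.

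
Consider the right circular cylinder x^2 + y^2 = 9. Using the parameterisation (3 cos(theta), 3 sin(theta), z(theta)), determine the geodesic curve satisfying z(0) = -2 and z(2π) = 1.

Parameterise the cylinder of radius R = 3 as
    r(θ) = (3 cos θ, 3 sin θ, z(θ)).
The arc-length element is
    ds = sqrt(9 + (dz/dθ)^2) dθ,
so the Lagrangian is L = sqrt(9 + z'^2).
L depends on z' only, not on z or θ, so ∂L/∂z = 0 and
    ∂L/∂z' = z' / sqrt(9 + z'^2).
The Euler-Lagrange equation gives
    d/dθ( z' / sqrt(9 + z'^2) ) = 0,
so z' is constant. Integrating once:
    z(θ) = a θ + b,
a helix on the cylinder (a straight line when the cylinder is unrolled). The constants a, b are determined by the endpoint conditions.
With endpoint conditions z(0) = -2 and z(2π) = 1: from z(0) = b we get b = -2, and a·2π + -2 = 1 gives a = 3/(2π), so
    z(θ) = (3/(2π)) θ − 2.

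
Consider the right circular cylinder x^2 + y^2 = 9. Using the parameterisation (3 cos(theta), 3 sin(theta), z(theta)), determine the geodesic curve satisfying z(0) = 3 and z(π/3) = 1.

Parameterise the cylinder of radius R = 3 as
    r(θ) = (3 cos θ, 3 sin θ, z(θ)).
The arc-length element is
    ds = sqrt(9 + (dz/dθ)^2) dθ,
so the Lagrangian is L = sqrt(9 + z'^2).
L depends on z' only, not on z or θ, so ∂L/∂z = 0 and
    ∂L/∂z' = z' / sqrt(9 + z'^2).
The Euler-Lagrange equation gives
    d/dθ( z' / sqrt(9 + z'^2) ) = 0,
so z' is constant. Integrating once:
    z(θ) = a θ + b,
a helix on the cylinder (a straight line when the cylinder is unrolled). The constants a, b are determined by the endpoint conditions.
With endpoint conditions z(0) = 3 and z(π/3) = 1: from z(0) = b we get b = 3, and a·π/3 + 3 = 1 gives a = -6/π, so
    z(θ) = (-6/π) θ + 3.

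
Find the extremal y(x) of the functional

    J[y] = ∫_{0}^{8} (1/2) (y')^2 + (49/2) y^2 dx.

The Lagrangian is L = (1/2) (y')^2 + (49/2) y^2.
Compute ∂L/∂y = 49y, ∂L/∂y' = y'.
The Euler-Lagrange equation d/dx(∂L/∂y') − ∂L/∂y = 0 reduces to
    y'' − 49 y = 0.
Its general solution is
    y(x) = A e^(7x) + B e^(−7x),
with A, B fixed by the endpoint conditions.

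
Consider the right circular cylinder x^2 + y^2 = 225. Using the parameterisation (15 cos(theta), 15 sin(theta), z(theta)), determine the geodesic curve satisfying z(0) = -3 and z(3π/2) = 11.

Parameterise the cylinder of radius R = 15 as
    r(θ) = (15 cos θ, 15 sin θ, z(θ)).
The arc-length element is
    ds = sqrt(225 + (dz/dθ)^2) dθ,
so the Lagrangian is L = sqrt(225 + z'^2).
L depends on z' only, not on z or θ, so ∂L/∂z = 0 and
    ∂L/∂z' = z' / sqrt(225 + z'^2).
The Euler-Lagrange equation gives
    d/dθ( z' / sqrt(225 + z'^2) ) = 0,
so z' is constant. Integrating once:
    z(θ) = a θ + b,
a helix on the cylinder (a straight line when the cylinder is unrolled). The constants a, b are determined by the endpoint conditions.
With endpoint conditions z(0) = -3 and z(3π/2) = 11: from z(0) = b we get b = -3, and a·3π/2 + -3 = 11 gives a = 28/(3π), so
    z(θ) = (28/(3π)) θ − 3.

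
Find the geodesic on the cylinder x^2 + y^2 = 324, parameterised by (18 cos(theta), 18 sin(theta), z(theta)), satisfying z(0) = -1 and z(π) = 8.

Parameterise the cylinder of radius R = 18 as
    r(θ) = (18 cos θ, 18 sin θ, z(θ)).
The arc-length element is
    ds = sqrt(324 + (dz/dθ)^2) dθ,
so the Lagrangian is L = sqrt(324 + z'^2).
L depends on z' only, not on z or θ, so ∂L/∂z = 0 and
    ∂L/∂z' = z' / sqrt(324 + z'^2).
The Euler-Lagrange equation gives
    d/dθ( z' / sqrt(324 + z'^2) ) = 0,
so z' is constant. Integrating once:
    z(θ) = a θ + b,
a helix on the cylinder (a straight line when the cylinder is unrolled). The constants a, b are determined by the endpoint conditions.
With endpoint conditions z(0) = -1 and z(π) = 8: from z(0) = b we get b = -1, and a·π + -1 = 8 gives a = 9/π, so
    z(θ) = (9/π) θ − 1.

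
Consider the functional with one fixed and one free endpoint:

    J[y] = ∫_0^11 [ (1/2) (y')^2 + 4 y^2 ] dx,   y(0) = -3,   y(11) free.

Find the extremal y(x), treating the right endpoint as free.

The Lagrangian L = (1/2) (y')^2 + 4 y^2 gives
    ∂L/∂y = 8 y,   ∂L/∂y' = y'.
Euler-Lagrange: y'' − 8 y = 0.
With k = sqrt(8), the general solution is
    y(x) = A cosh(sqrt(8) x) + B sinh(sqrt(8) x).
Fixed left endpoint y(0) = -3 ⇒ A = -3.
The right endpoint x = 11 is free, so the natural (transversality) condition is ∂L/∂y' |_{x=11} = 0, i.e. y'(11) = 0.
Compute y'(x) = A k sinh(k x) + B k cosh(k x), so
    y'(11) = A k sinh(k·11) + B k cosh(k·11) = 0
    ⇒ B = −A tanh(k·11) = 3 tanh(sqrt(8)·11).
Therefore the extremal is
    y(x) = −3 cosh(sqrt(8) x) + 3 tanh(sqrt(8)·11) sinh(sqrt(8) x).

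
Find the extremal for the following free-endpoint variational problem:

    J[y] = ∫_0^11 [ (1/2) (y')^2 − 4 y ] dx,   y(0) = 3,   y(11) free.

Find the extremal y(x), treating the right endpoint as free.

The Lagrangian L = (1/2) (y')^2 − 4 y gives
    ∂L/∂y = −4,   ∂L/∂y' = y'.
Euler-Lagrange: d/dx(y') − (−4) = 0, i.e. y'' + 4 = 0, so
    y(x) = −(4/2) x^2 + C1 x + C2.
Fixed left endpoint y(0) = 3 ⇒ C2 = 3.
The right endpoint x = 11 is free, so the natural (transversality) condition is ∂L/∂y' |_{x=11} = 0, i.e. y'(11) = 0.
Compute y'(x) = −4 x + C1, so y'(11) = −44 + C1 = 0 ⇒ C1 = 44.
Therefore the extremal is
    y(x) = −2 x^2 + 44 x + 3.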